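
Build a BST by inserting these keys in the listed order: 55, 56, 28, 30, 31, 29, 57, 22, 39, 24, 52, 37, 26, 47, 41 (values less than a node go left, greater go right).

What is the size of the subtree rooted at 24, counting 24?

2

55: root
56: right child of 55 (depth 1)
28: left child of 55 (depth 1)
30: right child of 28 (depth 2)
31: right child of 30 (depth 3)
29: left child of 30 (depth 3)
57: right child of 56 (depth 2)
22: left child of 28 (depth 2)
39: right child of 31 (depth 4)
24: right child of 22 (depth 3)
52: right child of 39 (depth 5)
37: left child of 39 (depth 5)
26: right child of 24 (depth 4)
47: left child of 52 (depth 6)
41: left child of 47 (depth 7)

Subtree rooted at 24 contains: 24, 26 — 2 nodes.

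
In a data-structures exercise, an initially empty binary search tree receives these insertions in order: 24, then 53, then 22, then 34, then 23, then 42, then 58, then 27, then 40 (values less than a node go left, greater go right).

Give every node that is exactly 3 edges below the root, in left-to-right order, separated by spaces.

Resulting structure (node: left, right):
  24: L=22, R=53
  53: L=34, R=58
  22: L=–, R=23
  34: L=27, R=42
  23: L=–, R=–
  42: L=40, R=–
  58: L=–, R=–
  27: L=–, R=–
  40: L=–, R=–

27 42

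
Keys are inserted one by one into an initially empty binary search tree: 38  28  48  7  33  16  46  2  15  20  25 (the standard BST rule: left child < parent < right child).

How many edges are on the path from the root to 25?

5

Resulting structure (node: left, right):
  38: L=28, R=48
  28: L=7, R=33
  48: L=46, R=–
  7: L=2, R=16
  33: L=–, R=–
  16: L=15, R=20
  46: L=–, R=–
  2: L=–, R=–
  15: L=–, R=–
  20: L=–, R=25
  25: L=–, R=–

Path to 25: 38 → 28 → 7 → 16 → 20 → 25, which is 5 edges.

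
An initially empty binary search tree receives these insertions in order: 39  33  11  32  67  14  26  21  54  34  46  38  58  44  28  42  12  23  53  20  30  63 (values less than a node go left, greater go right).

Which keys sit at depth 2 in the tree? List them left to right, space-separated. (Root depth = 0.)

39: root
33: left child of 39 (depth 1)
11: left child of 33 (depth 2)
32: right child of 11 (depth 3)
67: right child of 39 (depth 1)
14: left child of 32 (depth 4)
26: right child of 14 (depth 5)
21: left child of 26 (depth 6)
54: left child of 67 (depth 2)
34: right child of 33 (depth 2)
46: left child of 54 (depth 3)
38: right child of 34 (depth 3)
58: right child of 54 (depth 3)
44: left child of 46 (depth 4)
28: right child of 26 (depth 6)
42: left child of 44 (depth 5)
12: left child of 14 (depth 5)
23: right child of 21 (depth 7)
53: right child of 46 (depth 4)
20: left child of 21 (depth 7)
30: right child of 28 (depth 7)
63: right child of 58 (depth 4)

11 34 54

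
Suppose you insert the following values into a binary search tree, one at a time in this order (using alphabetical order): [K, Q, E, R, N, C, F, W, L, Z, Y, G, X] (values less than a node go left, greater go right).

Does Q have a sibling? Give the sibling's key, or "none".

E

K: root
Q: right child of K (depth 1)
E: left child of K (depth 1)
R: right child of Q (depth 2)
N: left child of Q (depth 2)
C: left child of E (depth 2)
F: right child of E (depth 2)
W: right child of R (depth 3)
L: left child of N (depth 3)
Z: right child of W (depth 4)
Y: left child of Z (depth 5)
G: right child of F (depth 3)
X: left child of Y (depth 6)

Q's parent is K; the other child of K is E.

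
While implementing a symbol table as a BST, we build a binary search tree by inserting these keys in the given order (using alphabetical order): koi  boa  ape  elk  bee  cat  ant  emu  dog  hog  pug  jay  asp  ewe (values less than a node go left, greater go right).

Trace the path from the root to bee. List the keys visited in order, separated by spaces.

Resulting structure (node: left, right):
  koi: L=boa, R=pug
  boa: L=ape, R=elk
  ape: L=ant, R=bee
  elk: L=cat, R=emu
  bee: L=asp, R=–
  cat: L=–, R=dog
  ant: L=–, R=–
  emu: L=–, R=hog
  dog: L=–, R=–
  hog: L=ewe, R=jay
  pug: L=–, R=–
  jay: L=–, R=–
  asp: L=–, R=–
  ewe: L=–, R=–

koi boa ape bee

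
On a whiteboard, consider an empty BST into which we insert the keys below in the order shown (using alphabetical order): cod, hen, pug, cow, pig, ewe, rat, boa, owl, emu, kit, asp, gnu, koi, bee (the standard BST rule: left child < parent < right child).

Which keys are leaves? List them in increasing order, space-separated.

bee emu gnu koi rat

Insert cod: tree is empty, so cod becomes the root.
Insert hen: hen > cod → go right. Place as right child of cod.
Insert pug: pug > cod → go right; pug > hen → go right. Place as right child of hen.
Insert cow: cow > cod → go right; cow < hen → go left. Place as left child of hen.
Insert pig: pig > cod → go right; pig > hen → go right; pig < pug → go left. Place as left child of pug.
Insert ewe: ewe > cod → go right; ewe < hen → go left; ewe > cow → go right. Place as right child of cow.
Insert rat: rat > cod → go right; rat > hen → go right; rat > pug → go right. Place as right child of pug.
Insert boa: boa < cod → go left. Place as left child of cod.
Insert owl: owl > cod → go right; owl > hen → go right; owl < pug → go left; owl < pig → go left. Place as left child of pig.
Insert emu: emu > cod → go right; emu < hen → go left; emu > cow → go right; emu < ewe → go left. Place as left child of ewe.
Insert kit: kit > cod → go right; kit > hen → go right; kit < pug → go left; kit < pig → go left; kit < owl → go left. Place as left child of owl.
Insert asp: asp < cod → go left; asp < boa → go left. Place as left child of boa.
Insert gnu: gnu > cod → go right; gnu < hen → go left; gnu > cow → go right; gnu > ewe → go right. Place as right child of ewe.
Insert koi: koi > cod → go right; koi > hen → go right; koi < pug → go left; koi < pig → go left; koi < owl → go left; koi > kit → go right. Place as right child of kit.
Insert bee: bee < cod → go left; bee < boa → go left; bee > asp → go right. Place as right child of asp.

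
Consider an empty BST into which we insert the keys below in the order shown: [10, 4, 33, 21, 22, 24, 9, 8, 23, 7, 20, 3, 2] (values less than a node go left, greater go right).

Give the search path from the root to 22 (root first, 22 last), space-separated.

10: root
4: left child of 10 (depth 1)
33: right child of 10 (depth 1)
21: left child of 33 (depth 2)
22: right child of 21 (depth 3)
24: right child of 22 (depth 4)
9: right child of 4 (depth 2)
8: left child of 9 (depth 3)
23: left child of 24 (depth 5)
7: left child of 8 (depth 4)
20: left child of 21 (depth 3)
3: left child of 4 (depth 2)
2: left child of 3 (depth 3)

10 33 21 22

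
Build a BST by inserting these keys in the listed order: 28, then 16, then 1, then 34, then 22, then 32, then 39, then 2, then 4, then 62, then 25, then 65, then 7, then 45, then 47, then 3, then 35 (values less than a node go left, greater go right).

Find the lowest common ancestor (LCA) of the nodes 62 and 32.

Resulting structure (node: left, right):
  28: L=16, R=34
  16: L=1, R=22
  1: L=–, R=2
  34: L=32, R=39
  22: L=–, R=25
  32: L=–, R=–
  39: L=35, R=62
  2: L=–, R=4
  4: L=3, R=7
  62: L=45, R=65
  25: L=–, R=–
  65: L=–, R=–
  7: L=–, R=–
  45: L=–, R=47
  47: L=–, R=–
  3: L=–, R=–
  35: L=–, R=–

Path to 62: 28 → 34 → 39 → 62
Path to 32: 28 → 34 → 32
The paths share a prefix ending at 34, then split left and right.

34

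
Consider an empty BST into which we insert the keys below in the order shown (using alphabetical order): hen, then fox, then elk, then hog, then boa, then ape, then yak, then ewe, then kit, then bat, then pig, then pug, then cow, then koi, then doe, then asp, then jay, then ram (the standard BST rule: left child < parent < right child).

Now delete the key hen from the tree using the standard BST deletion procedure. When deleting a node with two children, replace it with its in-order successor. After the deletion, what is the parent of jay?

kit

Insert hen: tree is empty, so hen becomes the root.
Insert fox: fox < hen → go left. Place as left child of hen.
Insert elk: elk < hen → go left; elk < fox → go left. Place as left child of fox.
Insert hog: hog > hen → go right. Place as right child of hen.
Insert boa: boa < hen → go left; boa < fox → go left; boa < elk → go left. Place as left child of elk.
Insert ape: ape < hen → go left; ape < fox → go left; ape < elk → go left; ape < boa → go left. Place as left child of boa.
Insert yak: yak > hen → go right; yak > hog → go right. Place as right child of hog.
Insert ewe: ewe < hen → go left; ewe < fox → go left; ewe > elk → go right. Place as right child of elk.
Insert kit: kit > hen → go right; kit > hog → go right; kit < yak → go left. Place as left child of yak.
Insert bat: bat < hen → go left; bat < fox → go left; bat < elk → go left; bat < boa → go left; bat > ape → go right. Place as right child of ape.
Insert pig: pig > hen → go right; pig > hog → go right; pig < yak → go left; pig > kit → go right. Place as right child of kit.
Insert pug: pug > hen → go right; pug > hog → go right; pug < yak → go left; pug > kit → go right; pug > pig → go right. Place as right child of pig.
Insert cow: cow < hen → go left; cow < fox → go left; cow < elk → go left; cow > boa → go right. Place as right child of boa.
Insert koi: koi > hen → go right; koi > hog → go right; koi < yak → go left; koi > kit → go right; koi < pig → go left. Place as left child of pig.
Insert doe: doe < hen → go left; doe < fox → go left; doe < elk → go left; doe > boa → go right; doe > cow → go right. Place as right child of cow.
Insert asp: asp < hen → go left; asp < fox → go left; asp < elk → go left; asp < boa → go left; asp > ape → go right; asp < bat → go left. Place as left child of bat.
Insert jay: jay > hen → go right; jay > hog → go right; jay < yak → go left; jay < kit → go left. Place as left child of kit.
Insert ram: ram > hen → go right; ram > hog → go right; ram < yak → go left; ram > kit → go right; ram > pig → go right; ram > pug → go right. Place as right child of pug.

Delete hen (two children — replace with in-order successor).
After deletion, jay's parent is kit.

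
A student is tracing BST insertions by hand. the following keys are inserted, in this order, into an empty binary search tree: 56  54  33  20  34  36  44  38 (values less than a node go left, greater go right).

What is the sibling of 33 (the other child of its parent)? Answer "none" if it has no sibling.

none

56: root
54: left child of 56 (depth 1)
33: left child of 54 (depth 2)
20: left child of 33 (depth 3)
34: right child of 33 (depth 3)
36: right child of 34 (depth 4)
44: right child of 36 (depth 5)
38: left child of 44 (depth 6)

33's parent is 54, which has only one child.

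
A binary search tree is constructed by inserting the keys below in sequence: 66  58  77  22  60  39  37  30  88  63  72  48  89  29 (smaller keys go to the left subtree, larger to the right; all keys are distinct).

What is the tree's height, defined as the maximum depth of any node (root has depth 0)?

Insert 66: tree is empty, so 66 becomes the root.
Insert 58: 58 < 66 → go left. Place as left child of 66.
Insert 77: 77 > 66 → go right. Place as right child of 66.
Insert 22: 22 < 66 → go left; 22 < 58 → go left. Place as left child of 58.
Insert 60: 60 < 66 → go left; 60 > 58 → go right. Place as right child of 58.
Insert 39: 39 < 66 → go left; 39 < 58 → go left; 39 > 22 → go right. Place as right child of 22.
Insert 37: 37 < 66 → go left; 37 < 58 → go left; 37 > 22 → go right; 37 < 39 → go left. Place as left child of 39.
Insert 30: 30 < 66 → go left; 30 < 58 → go left; 30 > 22 → go right; 30 < 39 → go left; 30 < 37 → go left. Place as left child of 37.
Insert 88: 88 > 66 → go right; 88 > 77 → go right. Place as right child of 77.
Insert 63: 63 < 66 → go left; 63 > 58 → go right; 63 > 60 → go right. Place as right child of 60.
Insert 72: 72 > 66 → go right; 72 < 77 → go left. Place as left child of 77.
Insert 48: 48 < 66 → go left; 48 < 58 → go left; 48 > 22 → go right; 48 > 39 → go right. Place as right child of 39.
Insert 89: 89 > 66 → go right; 89 > 77 → go right; 89 > 88 → go right. Place as right child of 88.
Insert 29: 29 < 66 → go left; 29 < 58 → go left; 29 > 22 → go right; 29 < 39 → go left; 29 < 37 → go left; 29 < 30 → go left. Place as left child of 30.

The deepest node is 29 at depth 6.

6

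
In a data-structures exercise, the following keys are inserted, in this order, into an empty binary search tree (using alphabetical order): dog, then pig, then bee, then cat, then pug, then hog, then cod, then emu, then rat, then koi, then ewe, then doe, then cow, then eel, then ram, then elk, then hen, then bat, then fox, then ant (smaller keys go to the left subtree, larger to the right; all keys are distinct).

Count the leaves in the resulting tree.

6

dog: root
pig: right child of dog (depth 1)
bee: left child of dog (depth 1)
cat: right child of bee (depth 2)
pug: right child of pig (depth 2)
hog: left child of pig (depth 2)
cod: right child of cat (depth 3)
emu: left child of hog (depth 3)
rat: right child of pug (depth 3)
koi: right child of hog (depth 3)
ewe: right child of emu (depth 4)
doe: right child of cod (depth 4)
cow: left child of doe (depth 5)
eel: left child of emu (depth 4)
ram: left child of rat (depth 4)
elk: right child of eel (depth 5)
hen: right child of ewe (depth 5)
bat: left child of bee (depth 2)
fox: left child of hen (depth 6)
ant: left child of bat (depth 3)

Leaves: ant, cow, elk, fox, koi, ram — 6 in total.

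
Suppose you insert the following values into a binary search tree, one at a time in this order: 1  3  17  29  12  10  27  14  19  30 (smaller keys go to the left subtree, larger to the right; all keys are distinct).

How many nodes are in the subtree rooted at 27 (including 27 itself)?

2

1: root
3: right child of 1 (depth 1)
17: right child of 3 (depth 2)
29: right child of 17 (depth 3)
12: left child of 17 (depth 3)
10: left child of 12 (depth 4)
27: left child of 29 (depth 4)
14: right child of 12 (depth 4)
19: left child of 27 (depth 5)
30: right child of 29 (depth 4)

Subtree rooted at 27 contains: 27, 19 — 2 nodes.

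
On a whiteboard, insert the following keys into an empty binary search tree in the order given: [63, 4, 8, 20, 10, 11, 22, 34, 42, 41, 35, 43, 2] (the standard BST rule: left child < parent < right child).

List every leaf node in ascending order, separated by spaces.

2 11 35 43

63: root
4: left child of 63 (depth 1)
8: right child of 4 (depth 2)
20: right child of 8 (depth 3)
10: left child of 20 (depth 4)
11: right child of 10 (depth 5)
22: right child of 20 (depth 4)
34: right child of 22 (depth 5)
42: right child of 34 (depth 6)
41: left child of 42 (depth 7)
35: left child of 41 (depth 8)
43: right child of 42 (depth 7)
2: left child of 4 (depth 2)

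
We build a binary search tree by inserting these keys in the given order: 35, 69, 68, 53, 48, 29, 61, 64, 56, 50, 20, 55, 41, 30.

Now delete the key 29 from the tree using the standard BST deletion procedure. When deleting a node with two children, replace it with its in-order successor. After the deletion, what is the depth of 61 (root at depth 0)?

Insert 35: tree is empty, so 35 becomes the root.
Insert 69: 69 > 35 → go right. Place as right child of 35.
Insert 68: 68 > 35 → go right; 68 < 69 → go left. Place as left child of 69.
Insert 53: 53 > 35 → go right; 53 < 69 → go left; 53 < 68 → go left. Place as left child of 68.
Insert 48: 48 > 35 → go right; 48 < 69 → go left; 48 < 68 → go left; 48 < 53 → go left. Place as left child of 53.
Insert 29: 29 < 35 → go left. Place as left child of 35.
Insert 61: 61 > 35 → go right; 61 < 69 → go left; 61 < 68 → go left; 61 > 53 → go right. Place as right child of 53.
Insert 64: 64 > 35 → go right; 64 < 69 → go left; 64 < 68 → go left; 64 > 53 → go right; 64 > 61 → go right. Place as right child of 61.
Insert 56: 56 > 35 → go right; 56 < 69 → go left; 56 < 68 → go left; 56 > 53 → go right; 56 < 61 → go left. Place as left child of 61.
Insert 50: 50 > 35 → go right; 50 < 69 → go left; 50 < 68 → go left; 50 < 53 → go left; 50 > 48 → go right. Place as right child of 48.
Insert 20: 20 < 35 → go left; 20 < 29 → go left. Place as left child of 29.
Insert 55: 55 > 35 → go right; 55 < 69 → go left; 55 < 68 → go left; 55 > 53 → go right; 55 < 61 → go left; 55 < 56 → go left. Place as left child of 56.
Insert 41: 41 > 35 → go right; 41 < 69 → go left; 41 < 68 → go left; 41 < 53 → go left; 41 < 48 → go left. Place as left child of 48.
Insert 30: 30 < 35 → go left; 30 > 29 → go right. Place as right child of 29.

Delete 29 (two children — replace with in-order successor).
After deletion, path to 61: 35 → 69 → 68 → 53 → 61.

4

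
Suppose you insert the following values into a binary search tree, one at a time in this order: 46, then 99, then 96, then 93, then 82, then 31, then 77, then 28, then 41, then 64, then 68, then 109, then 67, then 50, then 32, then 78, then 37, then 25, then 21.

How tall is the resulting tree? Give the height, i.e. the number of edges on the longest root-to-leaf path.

8

46: root
99: right child of 46 (depth 1)
96: left child of 99 (depth 2)
93: left child of 96 (depth 3)
82: left child of 93 (depth 4)
31: left child of 46 (depth 1)
77: left child of 82 (depth 5)
28: left child of 31 (depth 2)
41: right child of 31 (depth 2)
64: left child of 77 (depth 6)
68: right child of 64 (depth 7)
109: right child of 99 (depth 2)
67: left child of 68 (depth 8)
50: left child of 64 (depth 7)
32: left child of 41 (depth 3)
78: right child of 77 (depth 6)
37: right child of 32 (depth 4)
25: left child of 28 (depth 3)
21: left child of 25 (depth 4)

The deepest node is 67 at depth 8.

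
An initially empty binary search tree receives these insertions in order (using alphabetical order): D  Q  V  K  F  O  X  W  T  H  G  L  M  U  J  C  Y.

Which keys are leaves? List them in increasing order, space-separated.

C G J M U W Y

D: root
Q: right child of D (depth 1)
V: right child of Q (depth 2)
K: left child of Q (depth 2)
F: left child of K (depth 3)
O: right child of K (depth 3)
X: right child of V (depth 3)
W: left child of X (depth 4)
T: left child of V (depth 3)
H: right child of F (depth 4)
G: left child of H (depth 5)
L: left child of O (depth 4)
M: right child of L (depth 5)
U: right child of T (depth 4)
J: right child of H (depth 5)
C: left child of D (depth 1)
Y: right child of X (depth 4)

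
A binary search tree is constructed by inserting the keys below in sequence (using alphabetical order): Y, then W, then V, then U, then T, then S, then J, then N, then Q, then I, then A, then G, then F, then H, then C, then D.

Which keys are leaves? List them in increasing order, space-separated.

Y: root
W: left child of Y (depth 1)
V: left child of W (depth 2)
U: left child of V (depth 3)
T: left child of U (depth 4)
S: left child of T (depth 5)
J: left child of S (depth 6)
N: right child of J (depth 7)
Q: right child of N (depth 8)
I: left child of J (depth 7)
A: left child of I (depth 8)
G: right child of A (depth 9)
F: left child of G (depth 10)
H: right child of G (depth 10)
C: left child of F (depth 11)
D: right child of C (depth 12)

D H Q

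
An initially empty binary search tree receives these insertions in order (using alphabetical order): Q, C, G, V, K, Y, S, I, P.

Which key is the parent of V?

Q: root
C: left child of Q (depth 1)
G: right child of C (depth 2)
V: right child of Q (depth 1)
K: right child of G (depth 3)
Y: right child of V (depth 2)
S: left child of V (depth 2)
I: left child of K (depth 4)
P: right child of K (depth 4)

Q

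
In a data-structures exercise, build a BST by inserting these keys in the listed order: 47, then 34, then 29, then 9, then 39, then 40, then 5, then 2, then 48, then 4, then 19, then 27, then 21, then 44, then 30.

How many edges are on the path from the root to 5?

Insert 47: tree is empty, so 47 becomes the root.
Insert 34: 34 < 47 → go left. Place as left child of 47.
Insert 29: 29 < 47 → go left; 29 < 34 → go left. Place as left child of 34.
Insert 9: 9 < 47 → go left; 9 < 34 → go left; 9 < 29 → go left. Place as left child of 29.
Insert 39: 39 < 47 → go left; 39 > 34 → go right. Place as right child of 34.
Insert 40: 40 < 47 → go left; 40 > 34 → go right; 40 > 39 → go right. Place as right child of 39.
Insert 5: 5 < 47 → go left; 5 < 34 → go left; 5 < 29 → go left; 5 < 9 → go left. Place as left child of 9.
Insert 2: 2 < 47 → go left; 2 < 34 → go left; 2 < 29 → go left; 2 < 9 → go left; 2 < 5 → go left. Place as left child of 5.
Insert 48: 48 > 47 → go right. Place as right child of 47.
Insert 4: 4 < 47 → go left; 4 < 34 → go left; 4 < 29 → go left; 4 < 9 → go left; 4 < 5 → go left; 4 > 2 → go right. Place as right child of 2.
Insert 19: 19 < 47 → go left; 19 < 34 → go left; 19 < 29 → go left; 19 > 9 → go right. Place as right child of 9.
Insert 27: 27 < 47 → go left; 27 < 34 → go left; 27 < 29 → go left; 27 > 9 → go right; 27 > 19 → go right. Place as right child of 19.
Insert 21: 21 < 47 → go left; 21 < 34 → go left; 21 < 29 → go left; 21 > 9 → go right; 21 > 19 → go right; 21 < 27 → go left. Place as left child of 27.
Insert 44: 44 < 47 → go left; 44 > 34 → go right; 44 > 39 → go right; 44 > 40 → go right. Place as right child of 40.
Insert 30: 30 < 47 → go left; 30 < 34 → go left; 30 > 29 → go right. Place as right child of 29.

Path to 5: 47 → 34 → 29 → 9 → 5, which is 4 edges.

4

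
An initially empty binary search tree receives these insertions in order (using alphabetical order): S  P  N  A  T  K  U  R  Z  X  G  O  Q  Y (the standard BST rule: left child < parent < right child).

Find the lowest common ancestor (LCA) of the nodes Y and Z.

Z

S: root
P: left child of S (depth 1)
N: left child of P (depth 2)
A: left child of N (depth 3)
T: right child of S (depth 1)
K: right child of A (depth 4)
U: right child of T (depth 2)
R: right child of P (depth 2)
Z: right child of U (depth 3)
X: left child of Z (depth 4)
G: left child of K (depth 5)
O: right child of N (depth 3)
Q: left child of R (depth 3)
Y: right child of X (depth 5)

Path to Y: S → T → U → Z → X → Y
Path to Z: S → T → U → Z
Z lies on both paths and is an ancestor of the other node.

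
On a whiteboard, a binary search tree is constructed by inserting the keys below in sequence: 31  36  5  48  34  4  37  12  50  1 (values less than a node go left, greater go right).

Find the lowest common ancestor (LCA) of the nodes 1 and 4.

4

31: root
36: right child of 31 (depth 1)
5: left child of 31 (depth 1)
48: right child of 36 (depth 2)
34: left child of 36 (depth 2)
4: left child of 5 (depth 2)
37: left child of 48 (depth 3)
12: right child of 5 (depth 2)
50: right child of 48 (depth 3)
1: left child of 4 (depth 3)

Path to 1: 31 → 5 → 4 → 1
Path to 4: 31 → 5 → 4
4 lies on both paths and is an ancestor of the other node.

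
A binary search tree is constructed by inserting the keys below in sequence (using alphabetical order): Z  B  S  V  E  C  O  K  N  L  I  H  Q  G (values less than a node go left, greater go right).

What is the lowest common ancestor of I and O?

Insert Z: tree is empty, so Z becomes the root.
Insert B: B < Z → go left. Place as left child of Z.
Insert S: S < Z → go left; S > B → go right. Place as right child of B.
Insert V: V < Z → go left; V > B → go right; V > S → go right. Place as right child of S.
Insert E: E < Z → go left; E > B → go right; E < S → go left. Place as left child of S.
Insert C: C < Z → go left; C > B → go right; C < S → go left; C < E → go left. Place as left child of E.
Insert O: O < Z → go left; O > B → go right; O < S → go left; O > E → go right. Place as right child of E.
Insert K: K < Z → go left; K > B → go right; K < S → go left; K > E → go right; K < O → go left. Place as left child of O.
Insert N: N < Z → go left; N > B → go right; N < S → go left; N > E → go right; N < O → go left; N > K → go right. Place as right child of K.
Insert L: L < Z → go left; L > B → go right; L < S → go left; L > E → go right; L < O → go left; L > K → go right; L < N → go left. Place as left child of N.
Insert I: I < Z → go left; I > B → go right; I < S → go left; I > E → go right; I < O → go left; I < K → go left. Place as left child of K.
Insert H: H < Z → go left; H > B → go right; H < S → go left; H > E → go right; H < O → go left; H < K → go left; H < I → go left. Place as left child of I.
Insert Q: Q < Z → go left; Q > B → go right; Q < S → go left; Q > E → go right; Q > O → go right. Place as right child of O.
Insert G: G < Z → go left; G > B → go right; G < S → go left; G > E → go right; G < O → go left; G < K → go left; G < I → go left; G < H → go left. Place as left child of H.

Path to I: Z → B → S → E → O → K → I
Path to O: Z → B → S → E → O
O lies on both paths and is an ancestor of the other node.

O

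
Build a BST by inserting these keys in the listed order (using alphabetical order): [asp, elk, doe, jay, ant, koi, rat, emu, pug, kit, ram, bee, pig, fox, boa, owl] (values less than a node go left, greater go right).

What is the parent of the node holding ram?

asp: root
elk: right child of asp (depth 1)
doe: left child of elk (depth 2)
jay: right child of elk (depth 2)
ant: left child of asp (depth 1)
koi: right child of jay (depth 3)
rat: right child of koi (depth 4)
emu: left child of jay (depth 3)
pug: left child of rat (depth 5)
kit: left child of koi (depth 4)
ram: right child of pug (depth 6)
bee: left child of doe (depth 3)
pig: left child of pug (depth 6)
fox: right child of emu (depth 4)
boa: right child of bee (depth 4)
owl: left child of pig (depth 7)

pug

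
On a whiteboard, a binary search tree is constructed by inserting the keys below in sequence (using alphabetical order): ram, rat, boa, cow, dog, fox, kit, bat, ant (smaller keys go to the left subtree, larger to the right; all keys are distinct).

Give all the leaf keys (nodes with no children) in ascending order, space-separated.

Insert ram: tree is empty, so ram becomes the root.
Insert rat: rat > ram → go right. Place as right child of ram.
Insert boa: boa < ram → go left. Place as left child of ram.
Insert cow: cow < ram → go left; cow > boa → go right. Place as right child of boa.
Insert dog: dog < ram → go left; dog > boa → go right; dog > cow → go right. Place as right child of cow.
Insert fox: fox < ram → go left; fox > boa → go right; fox > cow → go right; fox > dog → go right. Place as right child of dog.
Insert kit: kit < ram → go left; kit > boa → go right; kit > cow → go right; kit > dog → go right; kit > fox → go right. Place as right child of fox.
Insert bat: bat < ram → go left; bat < boa → go left. Place as left child of boa.
Insert ant: ant < ram → go left; ant < boa → go left; ant < bat → go left. Place as left child of bat.

ant kit rat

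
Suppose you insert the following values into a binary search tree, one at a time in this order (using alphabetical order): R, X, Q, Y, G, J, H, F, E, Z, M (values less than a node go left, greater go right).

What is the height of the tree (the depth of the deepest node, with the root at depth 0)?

4

R: root
X: right child of R (depth 1)
Q: left child of R (depth 1)
Y: right child of X (depth 2)
G: left child of Q (depth 2)
J: right child of G (depth 3)
H: left child of J (depth 4)
F: left child of G (depth 3)
E: left child of F (depth 4)
Z: right child of Y (depth 3)
M: right child of J (depth 4)

The deepest node is H at depth 4.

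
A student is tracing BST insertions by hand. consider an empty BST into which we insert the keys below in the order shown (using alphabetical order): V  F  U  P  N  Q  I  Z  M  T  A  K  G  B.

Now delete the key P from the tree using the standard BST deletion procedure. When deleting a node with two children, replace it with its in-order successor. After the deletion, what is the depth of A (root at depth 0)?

Insert V: tree is empty, so V becomes the root.
Insert F: F < V → go left. Place as left child of V.
Insert U: U < V → go left; U > F → go right. Place as right child of F.
Insert P: P < V → go left; P > F → go right; P < U → go left. Place as left child of U.
Insert N: N < V → go left; N > F → go right; N < U → go left; N < P → go left. Place as left child of P.
Insert Q: Q < V → go left; Q > F → go right; Q < U → go left; Q > P → go right. Place as right child of P.
Insert I: I < V → go left; I > F → go right; I < U → go left; I < P → go left; I < N → go left. Place as left child of N.
Insert Z: Z > V → go right. Place as right child of V.
Insert M: M < V → go left; M > F → go right; M < U → go left; M < P → go left; M < N → go left; M > I → go right. Place as right child of I.
Insert T: T < V → go left; T > F → go right; T < U → go left; T > P → go right; T > Q → go right. Place as right child of Q.
Insert A: A < V → go left; A < F → go left. Place as left child of F.
Insert K: K < V → go left; K > F → go right; K < U → go left; K < P → go left; K < N → go left; K > I → go right; K < M → go left. Place as left child of M.
Insert G: G < V → go left; G > F → go right; G < U → go left; G < P → go left; G < N → go left; G < I → go left. Place as left child of I.
Insert B: B < V → go left; B < F → go left; B > A → go right. Place as right child of A.

Delete P (two children — replace with in-order successor).
After deletion, path to A: V → F → A.

2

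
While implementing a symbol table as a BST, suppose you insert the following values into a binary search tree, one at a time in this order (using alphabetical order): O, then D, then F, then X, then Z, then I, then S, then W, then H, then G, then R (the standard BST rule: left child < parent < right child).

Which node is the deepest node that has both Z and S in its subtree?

X

Resulting structure (node: left, right):
  O: L=D, R=X
  D: L=–, R=F
  F: L=–, R=I
  X: L=S, R=Z
  Z: L=–, R=–
  I: L=H, R=–
  S: L=R, R=W
  W: L=–, R=–
  H: L=G, R=–
  G: L=–, R=–
  R: L=–, R=–

Path to Z: O → X → Z
Path to S: O → X → S
The paths share a prefix ending at X, then split left and right.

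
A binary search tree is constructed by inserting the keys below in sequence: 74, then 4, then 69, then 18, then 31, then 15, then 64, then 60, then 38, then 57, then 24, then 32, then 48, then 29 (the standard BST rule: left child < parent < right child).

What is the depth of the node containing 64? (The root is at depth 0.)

74: root
4: left child of 74 (depth 1)
69: right child of 4 (depth 2)
18: left child of 69 (depth 3)
31: right child of 18 (depth 4)
15: left child of 18 (depth 4)
64: right child of 31 (depth 5)
60: left child of 64 (depth 6)
38: left child of 60 (depth 7)
57: right child of 38 (depth 8)
24: left child of 31 (depth 5)
32: left child of 38 (depth 8)
48: left child of 57 (depth 9)
29: right child of 24 (depth 6)

Path to 64: 74 → 4 → 69 → 18 → 31 → 64, which is 5 edges.

5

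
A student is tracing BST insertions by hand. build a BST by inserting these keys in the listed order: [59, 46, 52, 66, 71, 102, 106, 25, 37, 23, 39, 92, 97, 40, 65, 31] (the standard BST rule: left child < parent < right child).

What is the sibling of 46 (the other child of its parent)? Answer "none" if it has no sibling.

Insert 59: tree is empty, so 59 becomes the root.
Insert 46: 46 < 59 → go left. Place as left child of 59.
Insert 52: 52 < 59 → go left; 52 > 46 → go right. Place as right child of 46.
Insert 66: 66 > 59 → go right. Place as right child of 59.
Insert 71: 71 > 59 → go right; 71 > 66 → go right. Place as right child of 66.
Insert 102: 102 > 59 → go right; 102 > 66 → go right; 102 > 71 → go right. Place as right child of 71.
Insert 106: 106 > 59 → go right; 106 > 66 → go right; 106 > 71 → go right; 106 > 102 → go right. Place as right child of 102.
Insert 25: 25 < 59 → go left; 25 < 46 → go left. Place as left child of 46.
Insert 37: 37 < 59 → go left; 37 < 46 → go left; 37 > 25 → go right. Place as right child of 25.
Insert 23: 23 < 59 → go left; 23 < 46 → go left; 23 < 25 → go left. Place as left child of 25.
Insert 39: 39 < 59 → go left; 39 < 46 → go left; 39 > 25 → go right; 39 > 37 → go right. Place as right child of 37.
Insert 92: 92 > 59 → go right; 92 > 66 → go right; 92 > 71 → go right; 92 < 102 → go left. Place as left child of 102.
Insert 97: 97 > 59 → go right; 97 > 66 → go right; 97 > 71 → go right; 97 < 102 → go left; 97 > 92 → go right. Place as right child of 92.
Insert 40: 40 < 59 → go left; 40 < 46 → go left; 40 > 25 → go right; 40 > 37 → go right; 40 > 39 → go right. Place as right child of 39.
Insert 65: 65 > 59 → go right; 65 < 66 → go left. Place as left child of 66.
Insert 31: 31 < 59 → go left; 31 < 46 → go left; 31 > 25 → go right; 31 < 37 → go left. Place as left child of 37.

46's parent is 59; the other child of 59 is 66.

66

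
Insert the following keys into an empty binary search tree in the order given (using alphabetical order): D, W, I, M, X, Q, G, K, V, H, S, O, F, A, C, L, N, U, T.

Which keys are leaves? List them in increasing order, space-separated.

C F H L N T X

Resulting structure (node: left, right):
  D: L=A, R=W
  W: L=I, R=X
  I: L=G, R=M
  M: L=K, R=Q
  X: L=–, R=–
  Q: L=O, R=V
  G: L=F, R=H
  K: L=–, R=L
  V: L=S, R=–
  H: L=–, R=–
  S: L=–, R=U
  O: L=N, R=–
  F: L=–, R=–
  A: L=–, R=C
  C: L=–, R=–
  L: L=–, R=–
  N: L=–, R=–
  U: L=T, R=–
  T: L=–, R=–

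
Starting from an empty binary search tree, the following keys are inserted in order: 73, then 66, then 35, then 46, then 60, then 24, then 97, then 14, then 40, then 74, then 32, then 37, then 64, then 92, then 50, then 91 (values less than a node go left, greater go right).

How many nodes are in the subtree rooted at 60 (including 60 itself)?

73: root
66: left child of 73 (depth 1)
35: left child of 66 (depth 2)
46: right child of 35 (depth 3)
60: right child of 46 (depth 4)
24: left child of 35 (depth 3)
97: right child of 73 (depth 1)
14: left child of 24 (depth 4)
40: left child of 46 (depth 4)
74: left child of 97 (depth 2)
32: right child of 24 (depth 4)
37: left child of 40 (depth 5)
64: right child of 60 (depth 5)
92: right child of 74 (depth 3)
50: left child of 60 (depth 5)
91: left child of 92 (depth 4)

Subtree rooted at 60 contains: 60, 50, 64 — 3 nodes.

3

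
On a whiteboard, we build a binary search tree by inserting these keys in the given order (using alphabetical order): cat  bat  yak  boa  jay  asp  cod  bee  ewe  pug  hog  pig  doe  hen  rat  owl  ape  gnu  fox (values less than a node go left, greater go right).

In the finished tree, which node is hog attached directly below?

ewe

Insert cat: tree is empty, so cat becomes the root.
Insert bat: bat < cat → go left. Place as left child of cat.
Insert yak: yak > cat → go right. Place as right child of cat.
Insert boa: boa < cat → go left; boa > bat → go right. Place as right child of bat.
Insert jay: jay > cat → go right; jay < yak → go left. Place as left child of yak.
Insert asp: asp < cat → go left; asp < bat → go left. Place as left child of bat.
Insert cod: cod > cat → go right; cod < yak → go left; cod < jay → go left. Place as left child of jay.
Insert bee: bee < cat → go left; bee > bat → go right; bee < boa → go left. Place as left child of boa.
Insert ewe: ewe > cat → go right; ewe < yak → go left; ewe < jay → go left; ewe > cod → go right. Place as right child of cod.
Insert pug: pug > cat → go right; pug < yak → go left; pug > jay → go right. Place as right child of jay.
Insert hog: hog > cat → go right; hog < yak → go left; hog < jay → go left; hog > cod → go right; hog > ewe → go right. Place as right child of ewe.
Insert pig: pig > cat → go right; pig < yak → go left; pig > jay → go right; pig < pug → go left. Place as left child of pug.
Insert doe: doe > cat → go right; doe < yak → go left; doe < jay → go left; doe > cod → go right; doe < ewe → go left. Place as left child of ewe.
Insert hen: hen > cat → go right; hen < yak → go left; hen < jay → go left; hen > cod → go right; hen > ewe → go right; hen < hog → go left. Place as left child of hog.
Insert rat: rat > cat → go right; rat < yak → go left; rat > jay → go right; rat > pug → go right. Place as right child of pug.
Insert owl: owl > cat → go right; owl < yak → go left; owl > jay → go right; owl < pug → go left; owl < pig → go left. Place as left child of pig.
Insert ape: ape < cat → go left; ape < bat → go left; ape < asp → go left. Place as left child of asp.
Insert gnu: gnu > cat → go right; gnu < yak → go left; gnu < jay → go left; gnu > cod → go right; gnu > ewe → go right; gnu < hog → go left; gnu < hen → go left. Place as left child of hen.
Insert fox: fox > cat → go right; fox < yak → go left; fox < jay → go left; fox > cod → go right; fox > ewe → go right; fox < hog → go left; fox < hen → go left; fox < gnu → go left. Place as left child of gnu.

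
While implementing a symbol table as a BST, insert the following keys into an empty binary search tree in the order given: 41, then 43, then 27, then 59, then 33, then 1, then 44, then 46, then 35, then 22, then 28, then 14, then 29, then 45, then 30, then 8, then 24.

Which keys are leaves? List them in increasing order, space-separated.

41: root
43: right child of 41 (depth 1)
27: left child of 41 (depth 1)
59: right child of 43 (depth 2)
33: right child of 27 (depth 2)
1: left child of 27 (depth 2)
44: left child of 59 (depth 3)
46: right child of 44 (depth 4)
35: right child of 33 (depth 3)
22: right child of 1 (depth 3)
28: left child of 33 (depth 3)
14: left child of 22 (depth 4)
29: right child of 28 (depth 4)
45: left child of 46 (depth 5)
30: right child of 29 (depth 5)
8: left child of 14 (depth 5)
24: right child of 22 (depth 4)

8 24 30 35 45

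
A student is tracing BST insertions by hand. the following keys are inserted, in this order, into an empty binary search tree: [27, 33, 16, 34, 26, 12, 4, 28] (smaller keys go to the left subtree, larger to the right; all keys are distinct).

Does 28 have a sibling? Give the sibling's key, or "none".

34

Insert 27: tree is empty, so 27 becomes the root.
Insert 33: 33 > 27 → go right. Place as right child of 27.
Insert 16: 16 < 27 → go left. Place as left child of 27.
Insert 34: 34 > 27 → go right; 34 > 33 → go right. Place as right child of 33.
Insert 26: 26 < 27 → go left; 26 > 16 → go right. Place as right child of 16.
Insert 12: 12 < 27 → go left; 12 < 16 → go left. Place as left child of 16.
Insert 4: 4 < 27 → go left; 4 < 16 → go left; 4 < 12 → go left. Place as left child of 12.
Insert 28: 28 > 27 → go right; 28 < 33 → go left. Place as left child of 33.

28's parent is 33; the other child of 33 is 34.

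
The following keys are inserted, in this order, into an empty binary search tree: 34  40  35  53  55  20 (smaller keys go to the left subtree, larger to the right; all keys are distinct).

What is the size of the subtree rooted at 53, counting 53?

Insert 34: tree is empty, so 34 becomes the root.
Insert 40: 40 > 34 → go right. Place as right child of 34.
Insert 35: 35 > 34 → go right; 35 < 40 → go left. Place as left child of 40.
Insert 53: 53 > 34 → go right; 53 > 40 → go right. Place as right child of 40.
Insert 55: 55 > 34 → go right; 55 > 40 → go right; 55 > 53 → go right. Place as right child of 53.
Insert 20: 20 < 34 → go left. Place as left child of 34.

Subtree rooted at 53 contains: 53, 55 — 2 nodes.

2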